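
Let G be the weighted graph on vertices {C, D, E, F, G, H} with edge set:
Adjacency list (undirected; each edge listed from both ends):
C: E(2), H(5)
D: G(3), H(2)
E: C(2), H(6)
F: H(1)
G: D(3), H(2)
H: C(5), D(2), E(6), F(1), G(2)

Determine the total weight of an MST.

12

Kruskal: consider edges lightest-first.
F-H (1): add — endpoints in different components.
C-E (2): add — endpoints in different components.
D-H (2): add — endpoints in different components.
G-H (2): add — endpoints in different components.
D-G (3): skip — D and G already connected.
C-H (5): add — endpoints in different components.
MST edges: F-H, C-E, D-H, G-H, C-H; total weight 1+2+2+2+5 = 12.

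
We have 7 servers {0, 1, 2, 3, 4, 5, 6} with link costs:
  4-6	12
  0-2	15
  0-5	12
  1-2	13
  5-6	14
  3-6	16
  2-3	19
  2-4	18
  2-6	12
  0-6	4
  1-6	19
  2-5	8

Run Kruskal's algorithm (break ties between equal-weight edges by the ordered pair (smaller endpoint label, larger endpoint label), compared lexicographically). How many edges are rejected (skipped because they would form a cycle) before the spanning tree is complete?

Kruskal's algorithm — process edges by increasing weight (ties by edge label):
0-6 (4): add. Components now {0,6} {1} {2} {3} {4} {5}
2-5 (8): add. Components now {0,6} {1} {2,5} {3} {4}
0-5 (12): add. Components now {0,2,5,6} {1} {3} {4}
2-6 (12): skip — 2 and 6 already connected.
4-6 (12): add. Components now {0,2,4,5,6} {1} {3}
1-2 (13): add. Components now {0,1,2,4,5,6} {3}
5-6 (14): skip — 5 and 6 already connected.
0-2 (15): skip — 0 and 2 already connected.
3-6 (16): add. Components now {0,1,2,3,4,5,6}
Edges rejected before the tree was complete: 3.

3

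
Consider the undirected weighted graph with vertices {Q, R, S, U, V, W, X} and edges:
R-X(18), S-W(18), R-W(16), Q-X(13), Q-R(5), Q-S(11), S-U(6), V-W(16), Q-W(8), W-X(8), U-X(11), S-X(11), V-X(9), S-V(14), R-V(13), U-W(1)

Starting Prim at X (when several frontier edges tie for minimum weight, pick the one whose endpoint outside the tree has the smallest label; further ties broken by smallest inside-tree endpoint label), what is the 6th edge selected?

Prim, starting at X.
Step 1: cheapest edge leaving the tree is W-X (8); add W.
Step 2: cheapest edge leaving the tree is U-W (1); add U.
Step 3: cheapest edge leaving the tree is S-U (6); add S.
Step 4: cheapest edge leaving the tree is Q-W (8); add Q.
Step 5: cheapest edge leaving the tree is Q-R (5); add R.
Step 6: cheapest edge leaving the tree is V-X (9); add V.
The 6th edge added is V-X.

V-X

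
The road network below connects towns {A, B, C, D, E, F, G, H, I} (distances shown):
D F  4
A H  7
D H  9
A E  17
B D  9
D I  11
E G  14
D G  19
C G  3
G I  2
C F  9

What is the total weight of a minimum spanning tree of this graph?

57

Sort edges by weight, then run Kruskal:
G I (2): add — endpoints in different components.
C G (3): add — endpoints in different components.
D F (4): add — endpoints in different components.
A H (7): add — endpoints in different components.
B D (9): add — endpoints in different components.
C F (9): add — endpoints in different components.
D H (9): add — endpoints in different components.
D I (11): skip — D and I already connected.
E G (14): add — endpoints in different components.
MST edges: G I, C G, D F, A H, B D, C F, D H, E G; total weight 2+3+4+7+9+9+9+14 = 57.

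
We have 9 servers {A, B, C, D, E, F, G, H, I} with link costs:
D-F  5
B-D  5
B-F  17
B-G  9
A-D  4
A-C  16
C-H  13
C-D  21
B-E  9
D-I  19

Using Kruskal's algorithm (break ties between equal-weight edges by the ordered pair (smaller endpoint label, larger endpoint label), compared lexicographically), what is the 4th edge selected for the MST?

B-E

Sort edges by weight, then run Kruskal:
A-D (4): add — endpoints in different components.
B-D (5): add — endpoints in different components.
D-F (5): add — endpoints in different components.
B-E (9): add — endpoints in different components.
B-G (9): add — endpoints in different components.
C-H (13): add — endpoints in different components.
A-C (16): add — endpoints in different components.
B-F (17): skip — B and F already connected.
D-I (19): add — endpoints in different components.
The 4th edge added is B-E.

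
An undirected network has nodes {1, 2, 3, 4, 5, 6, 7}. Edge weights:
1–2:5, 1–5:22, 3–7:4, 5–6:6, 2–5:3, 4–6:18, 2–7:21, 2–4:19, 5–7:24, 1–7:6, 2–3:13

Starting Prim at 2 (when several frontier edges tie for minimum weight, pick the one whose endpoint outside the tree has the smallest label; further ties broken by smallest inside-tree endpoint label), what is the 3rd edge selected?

5-6

Grow the tree from 2 using Prim:
Step 1: frontier [2–5 3, 1–2 5, 2–3 13, 2–4 19, 2–7 21] → take 2–5 (3); add 5.
Step 2: frontier [1–2 5, 2–3 13, 2–4 19, 2–7 21, 5–6 6, 1–5 22, 5–7 24] → take 1–2 (5); add 1.
Step 3: frontier [1–7 6, 2–3 13, 2–4 19, 2–7 21, 5–6 6, 5–7 24] → take 5–6 (6); add 6.
Step 4: frontier [1–7 6, 2–3 13, 2–4 19, 2–7 21, 5–7 24, 4–6 18] → take 1–7 (6); add 7.
Step 5: frontier [2–3 13, 2–4 19, 4–6 18, 3–7 4] → take 3–7 (4); add 3.
Step 6: frontier [2–4 19, 4–6 18] → take 4–6 (18); add 4.
The 3rd edge added is 5–6.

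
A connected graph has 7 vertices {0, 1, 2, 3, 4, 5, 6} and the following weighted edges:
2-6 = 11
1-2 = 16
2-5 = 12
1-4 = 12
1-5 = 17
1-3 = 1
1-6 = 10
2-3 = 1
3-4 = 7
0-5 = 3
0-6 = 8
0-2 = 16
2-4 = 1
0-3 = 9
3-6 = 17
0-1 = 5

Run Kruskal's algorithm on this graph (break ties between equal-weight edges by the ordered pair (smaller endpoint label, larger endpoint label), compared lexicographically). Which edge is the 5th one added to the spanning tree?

Kruskal: consider edges lightest-first.
1-3 (1): add — endpoints in different components.
2-3 (1): add — endpoints in different components.
2-4 (1): add — endpoints in different components.
0-5 (3): add — endpoints in different components.
0-1 (5): add — endpoints in different components.
3-4 (7): skip — 3 and 4 already connected.
0-6 (8): add — endpoints in different components.
The 5th edge added is 0-1.

0-1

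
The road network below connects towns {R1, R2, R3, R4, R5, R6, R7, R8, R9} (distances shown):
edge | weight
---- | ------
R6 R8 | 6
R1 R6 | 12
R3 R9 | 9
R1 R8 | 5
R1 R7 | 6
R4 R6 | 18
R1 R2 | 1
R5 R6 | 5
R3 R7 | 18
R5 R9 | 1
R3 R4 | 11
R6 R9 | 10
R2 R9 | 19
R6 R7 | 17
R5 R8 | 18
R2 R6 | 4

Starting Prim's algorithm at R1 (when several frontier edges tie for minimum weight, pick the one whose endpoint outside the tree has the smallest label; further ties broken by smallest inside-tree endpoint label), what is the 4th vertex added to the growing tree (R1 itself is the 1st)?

Grow the tree from R1 using Prim:
Step 1: cheapest edge leaving the tree is R1 R2 (1); add R2.
Step 2: cheapest edge leaving the tree is R2 R6 (4); add R6.
Step 3: cheapest edge leaving the tree is R5 R6 (5); add R5.
Step 4: cheapest edge leaving the tree is R5 R9 (1); add R9.
Step 5: cheapest edge leaving the tree is R1 R8 (5); add R8.
Step 6: cheapest edge leaving the tree is R1 R7 (6); add R7.
Step 7: cheapest edge leaving the tree is R3 R9 (9); add R3.
Step 8: cheapest edge leaving the tree is R3 R4 (11); add R4.
Vertex order: R1, R2, R6, R5, R9, R8, R7, R3, R4. The 4th vertex is R5.

R5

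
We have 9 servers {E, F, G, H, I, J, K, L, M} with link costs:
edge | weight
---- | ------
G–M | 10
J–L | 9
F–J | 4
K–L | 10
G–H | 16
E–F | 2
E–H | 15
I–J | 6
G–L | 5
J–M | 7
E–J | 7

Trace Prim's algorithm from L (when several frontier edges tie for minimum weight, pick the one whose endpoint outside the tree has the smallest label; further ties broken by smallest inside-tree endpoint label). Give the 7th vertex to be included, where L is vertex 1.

Grow the tree from L using Prim:
Step 1: frontier [G–L 5, J–L 9, K–L 10] → take G–L (5); add G.
Step 2: frontier [G–M 10, G–H 16, J–L 9, K–L 10] → take J–L (9); add J.
Step 3: frontier [G–M 10, G–H 16, F–J 4, I–J 6, E–J 7, J–M 7, K–L 10] → take F–J (4); add F.
Step 4: frontier [E–F 2, G–M 10, G–H 16, I–J 6, E–J 7, J–M 7, K–L 10] → take E–F (2); add E.
Step 5: frontier [E–H 15, G–M 10, G–H 16, I–J 6, J–M 7, K–L 10] → take I–J (6); add I.
Step 6: frontier [E–H 15, G–M 10, G–H 16, J–M 7, K–L 10] → take J–M (7); add M.
Step 7: frontier [E–H 15, G–H 16, K–L 10] → take K–L (10); add K.
Step 8: frontier [E–H 15, G–H 16] → take E–H (15); add H.
Vertex order: L, G, J, F, E, I, M, K, H. The 7th vertex is M.

M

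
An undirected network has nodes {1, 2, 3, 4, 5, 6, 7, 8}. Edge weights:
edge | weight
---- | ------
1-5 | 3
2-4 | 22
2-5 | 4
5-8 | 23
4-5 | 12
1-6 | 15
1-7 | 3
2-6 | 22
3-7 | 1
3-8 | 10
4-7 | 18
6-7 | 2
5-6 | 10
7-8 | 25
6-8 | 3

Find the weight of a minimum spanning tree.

Prim, starting at 8.
Step 1: cheapest edge leaving the tree is 6-8 (3); add 6.
Step 2: cheapest edge leaving the tree is 6-7 (2); add 7.
Step 3: cheapest edge leaving the tree is 3-7 (1); add 3.
Step 4: cheapest edge leaving the tree is 1-7 (3); add 1.
Step 5: cheapest edge leaving the tree is 1-5 (3); add 5.
Step 6: cheapest edge leaving the tree is 2-5 (4); add 2.
Step 7: cheapest edge leaving the tree is 4-5 (12); add 4.
MST edges: 6-8, 6-7, 3-7, 1-7, 1-5, 2-5, 4-5; total weight 3+2+1+3+3+4+12 = 28.

28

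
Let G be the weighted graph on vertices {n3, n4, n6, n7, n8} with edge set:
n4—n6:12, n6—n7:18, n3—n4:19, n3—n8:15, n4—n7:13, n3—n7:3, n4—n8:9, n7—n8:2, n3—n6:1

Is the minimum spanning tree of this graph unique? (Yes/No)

Sort edges by weight, then run Kruskal:
n3—n6 (1): add. Components now {n3,n6} {n7} {n8} {n4}
n7—n8 (2): add. Components now {n3,n6} {n7,n8} {n4}
n3—n7 (3): add. Components now {n3,n6,n7,n8} {n4}
n4—n8 (9): add. Components now {n3,n4,n6,n7,n8}
Every non-tree edge has weight strictly greater than the heaviest edge on the tree path between its endpoints, so the MST is unique.

Yes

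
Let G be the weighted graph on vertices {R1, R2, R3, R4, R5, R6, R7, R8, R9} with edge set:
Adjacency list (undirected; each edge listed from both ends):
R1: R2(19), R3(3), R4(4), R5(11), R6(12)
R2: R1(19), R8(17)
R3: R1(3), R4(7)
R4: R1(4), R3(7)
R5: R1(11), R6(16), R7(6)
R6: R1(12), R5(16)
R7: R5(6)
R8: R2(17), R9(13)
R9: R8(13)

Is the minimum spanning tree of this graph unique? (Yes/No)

Kruskal: consider edges lightest-first.
R1–R3 (3): add — endpoints in different components.
R1–R4 (4): add — endpoints in different components.
R5–R7 (6): add — endpoints in different components.
R3–R4 (7): skip — R3 and R4 already connected.
R1–R5 (11): add — endpoints in different components.
R1–R6 (12): add — endpoints in different components.
R8–R9 (13): add — endpoints in different components.
R5–R6 (16): skip — R6 and R5 already connected.
R2–R8 (17): add — endpoints in different components.
R1–R2 (19): add — endpoints in different components.
Every non-tree edge has weight strictly greater than the heaviest edge on the tree path between its endpoints, so the MST is unique.

Yes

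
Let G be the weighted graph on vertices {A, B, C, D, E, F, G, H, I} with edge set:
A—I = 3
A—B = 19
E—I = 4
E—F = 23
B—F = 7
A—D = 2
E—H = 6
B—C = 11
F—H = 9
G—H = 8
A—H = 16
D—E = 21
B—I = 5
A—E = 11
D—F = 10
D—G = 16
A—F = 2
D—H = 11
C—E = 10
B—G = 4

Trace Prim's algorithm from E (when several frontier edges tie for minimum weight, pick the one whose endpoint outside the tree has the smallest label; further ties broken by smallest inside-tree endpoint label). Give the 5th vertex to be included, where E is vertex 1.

Prim's algorithm from E:
Step 1: cheapest edge leaving the tree is E—I (4); add I.
Step 2: cheapest edge leaving the tree is A—I (3); add A.
Step 3: cheapest edge leaving the tree is A—D (2); add D.
Step 4: cheapest edge leaving the tree is A—F (2); add F.
Step 5: cheapest edge leaving the tree is B—I (5); add B.
Step 6: cheapest edge leaving the tree is B—G (4); add G.
Step 7: cheapest edge leaving the tree is E—H (6); add H.
Step 8: cheapest edge leaving the tree is C—E (10); add C.
Vertex order: E, I, A, D, F, B, G, H, C. The 5th vertex is F.

F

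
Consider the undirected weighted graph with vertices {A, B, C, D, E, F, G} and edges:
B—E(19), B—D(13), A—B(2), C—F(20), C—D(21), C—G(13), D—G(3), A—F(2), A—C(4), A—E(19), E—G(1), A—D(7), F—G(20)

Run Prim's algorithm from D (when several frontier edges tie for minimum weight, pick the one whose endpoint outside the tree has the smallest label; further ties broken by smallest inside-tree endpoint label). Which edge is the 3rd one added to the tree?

A-D

Prim's algorithm from D:
Step 1: frontier [D—G 3, A—D 7, B—D 13, C—D 21] → take D—G (3); add G.
Step 2: frontier [A—D 7, B—D 13, C—D 21, E—G 1, C—G 13, F—G 20] → take E—G (1); add E.
Step 3: frontier [A—D 7, B—D 13, C—D 21, A—E 19, B—E 19, C—G 13, F—G 20] → take A—D (7); add A.
Step 4: frontier [A—B 2, A—F 2, A—C 4, B—D 13, C—D 21, B—E 19, C—G 13, F—G 20] → take A—B (2); add B.
Step 5: frontier [A—F 2, A—C 4, C—D 21, C—G 13, F—G 20] → take A—F (2); add F.
Step 6: frontier [A—C 4, C—D 21, C—F 20, C—G 13] → take A—C (4); add C.
The 3rd edge added is A—D.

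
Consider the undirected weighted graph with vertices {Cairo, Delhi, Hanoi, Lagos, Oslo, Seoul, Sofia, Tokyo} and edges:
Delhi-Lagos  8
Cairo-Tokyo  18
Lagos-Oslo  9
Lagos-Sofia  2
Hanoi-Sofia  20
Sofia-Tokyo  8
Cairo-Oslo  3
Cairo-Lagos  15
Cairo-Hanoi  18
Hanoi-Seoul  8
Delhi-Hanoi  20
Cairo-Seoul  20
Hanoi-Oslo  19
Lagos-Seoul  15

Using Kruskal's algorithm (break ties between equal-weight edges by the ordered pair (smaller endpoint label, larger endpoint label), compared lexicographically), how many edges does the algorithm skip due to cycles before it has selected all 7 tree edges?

1

Kruskal's algorithm — process edges by increasing weight (ties by edge label):
Lagos-Sofia (2): add — endpoints in different components.
Cairo-Oslo (3): add — endpoints in different components.
Delhi-Lagos (8): add — endpoints in different components.
Hanoi-Seoul (8): add — endpoints in different components.
Sofia-Tokyo (8): add — endpoints in different components.
Lagos-Oslo (9): add — endpoints in different components.
Cairo-Lagos (15): skip — Cairo and Lagos already connected.
Lagos-Seoul (15): add — endpoints in different components.
Edges rejected before the tree was complete: 1.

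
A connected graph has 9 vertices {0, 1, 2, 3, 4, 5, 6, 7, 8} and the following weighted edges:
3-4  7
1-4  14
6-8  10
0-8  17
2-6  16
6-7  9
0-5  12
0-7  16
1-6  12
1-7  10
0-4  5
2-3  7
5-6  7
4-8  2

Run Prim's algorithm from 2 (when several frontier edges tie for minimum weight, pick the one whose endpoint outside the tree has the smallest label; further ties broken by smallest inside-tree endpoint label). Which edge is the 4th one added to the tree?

Prim's algorithm from 2:
Step 1: frontier [2-3 7, 2-6 16] → take 2-3 (7); add 3.
Step 2: frontier [2-6 16, 3-4 7] → take 3-4 (7); add 4.
Step 3: frontier [2-6 16, 4-8 2, 0-4 5, 1-4 14] → take 4-8 (2); add 8.
Step 4: frontier [2-6 16, 0-4 5, 1-4 14, 6-8 10, 0-8 17] → take 0-4 (5); add 0.
Step 5: frontier [0-5 12, 0-7 16, 2-6 16, 1-4 14, 6-8 10] → take 6-8 (10); add 6.
Step 6: frontier [0-5 12, 0-7 16, 1-4 14, 5-6 7, 6-7 9, 1-6 12] → take 5-6 (7); add 5.
Step 7: frontier [0-7 16, 1-4 14, 6-7 9, 1-6 12] → take 6-7 (9); add 7.
Step 8: frontier [1-4 14, 1-6 12, 1-7 10] → take 1-7 (10); add 1.
The 4th edge added is 0-4.

0-4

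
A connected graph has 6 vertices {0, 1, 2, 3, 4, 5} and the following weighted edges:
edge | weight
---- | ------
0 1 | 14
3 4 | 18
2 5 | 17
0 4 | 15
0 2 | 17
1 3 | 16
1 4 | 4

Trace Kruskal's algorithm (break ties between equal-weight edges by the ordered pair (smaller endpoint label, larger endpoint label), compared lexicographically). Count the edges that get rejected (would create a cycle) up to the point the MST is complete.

Kruskal: consider edges lightest-first.
1 4 (4): add — endpoints in different components.
0 1 (14): add — endpoints in different components.
0 4 (15): skip — 0 and 4 already connected.
1 3 (16): add — endpoints in different components.
0 2 (17): add — endpoints in different components.
2 5 (17): add — endpoints in different components.
Edges rejected before the tree was complete: 1.

1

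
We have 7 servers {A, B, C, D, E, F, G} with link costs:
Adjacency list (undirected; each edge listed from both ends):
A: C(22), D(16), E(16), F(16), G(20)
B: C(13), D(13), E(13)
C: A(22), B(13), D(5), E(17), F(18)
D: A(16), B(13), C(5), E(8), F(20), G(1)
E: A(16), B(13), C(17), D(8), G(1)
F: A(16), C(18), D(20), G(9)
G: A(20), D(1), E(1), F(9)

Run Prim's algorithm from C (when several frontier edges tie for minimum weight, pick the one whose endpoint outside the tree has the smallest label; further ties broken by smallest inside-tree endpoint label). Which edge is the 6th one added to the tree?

Prim, starting at C.
Step 1: cheapest edge leaving the tree is C—D (5); add D.
Step 2: cheapest edge leaving the tree is D—G (1); add G.
Step 3: cheapest edge leaving the tree is E—G (1); add E.
Step 4: cheapest edge leaving the tree is F—G (9); add F.
Step 5: cheapest edge leaving the tree is B—C (13); add B.
Step 6: cheapest edge leaving the tree is A—D (16); add A.
The 6th edge added is A—D.

A-D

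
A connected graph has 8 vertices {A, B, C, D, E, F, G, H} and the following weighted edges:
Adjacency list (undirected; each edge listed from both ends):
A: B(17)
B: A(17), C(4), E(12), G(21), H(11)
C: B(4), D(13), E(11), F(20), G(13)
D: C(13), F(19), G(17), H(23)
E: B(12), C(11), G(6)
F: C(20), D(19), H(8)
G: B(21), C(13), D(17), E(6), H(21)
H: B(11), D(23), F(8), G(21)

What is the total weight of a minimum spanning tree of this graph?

Kruskal: consider edges lightest-first.
B C (4): add — endpoints in different components.
E G (6): add — endpoints in different components.
F H (8): add — endpoints in different components.
B H (11): add — endpoints in different components.
C E (11): add — endpoints in different components.
B E (12): skip — B and E already connected.
C D (13): add — endpoints in different components.
C G (13): skip — C and G already connected.
A B (17): add — endpoints in different components.
MST edges: B C, E G, F H, B H, C E, C D, A B; total weight 4+6+8+11+11+13+17 = 70.

70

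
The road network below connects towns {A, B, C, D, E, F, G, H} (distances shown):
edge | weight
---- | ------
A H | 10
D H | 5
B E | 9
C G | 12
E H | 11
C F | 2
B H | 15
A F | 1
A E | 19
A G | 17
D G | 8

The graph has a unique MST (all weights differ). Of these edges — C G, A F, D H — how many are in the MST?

2

Sort edges by weight, then run Kruskal:
A F (1): add — endpoints in different components.
C F (2): add — endpoints in different components.
D H (5): add — endpoints in different components.
D G (8): add — endpoints in different components.
B E (9): add — endpoints in different components.
A H (10): add — endpoints in different components.
E H (11): add — endpoints in different components.
MST edge set: {A F, C F, D H, D G, B E, A H, E H}.
Of the listed edges, {A F, D H} are in the MST → 2.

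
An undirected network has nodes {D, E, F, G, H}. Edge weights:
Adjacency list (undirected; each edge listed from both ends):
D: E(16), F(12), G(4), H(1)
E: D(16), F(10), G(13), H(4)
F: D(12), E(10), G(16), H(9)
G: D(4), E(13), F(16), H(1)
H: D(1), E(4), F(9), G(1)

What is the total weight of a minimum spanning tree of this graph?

15

Prim's algorithm from F:
Step 1: cheapest edge leaving the tree is F H (9); add H.
Step 2: cheapest edge leaving the tree is D H (1); add D.
Step 3: cheapest edge leaving the tree is G H (1); add G.
Step 4: cheapest edge leaving the tree is E H (4); add E.
MST edges: F H, D H, G H, E H; total weight 9+1+1+4 = 15.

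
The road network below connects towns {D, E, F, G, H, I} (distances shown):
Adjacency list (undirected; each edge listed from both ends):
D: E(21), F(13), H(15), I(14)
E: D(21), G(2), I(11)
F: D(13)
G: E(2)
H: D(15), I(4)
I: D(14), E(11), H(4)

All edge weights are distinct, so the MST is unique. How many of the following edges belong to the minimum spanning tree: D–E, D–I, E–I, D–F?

Kruskal's algorithm — process edges by increasing weight (ties by edge label):
E–G (2): add. Components now {D} {E,G} {F} {H} {I}
H–I (4): add. Components now {D} {E,G} {F} {H,I}
E–I (11): add. Components now {D} {E,G,H,I} {F}
D–F (13): add. Components now {D,F} {E,G,H,I}
D–I (14): add. Components now {D,E,F,G,H,I}
MST edge set: {E–G, H–I, E–I, D–F, D–I}.
Of the listed edges, {D–I, E–I, D–F} are in the MST → 3.

3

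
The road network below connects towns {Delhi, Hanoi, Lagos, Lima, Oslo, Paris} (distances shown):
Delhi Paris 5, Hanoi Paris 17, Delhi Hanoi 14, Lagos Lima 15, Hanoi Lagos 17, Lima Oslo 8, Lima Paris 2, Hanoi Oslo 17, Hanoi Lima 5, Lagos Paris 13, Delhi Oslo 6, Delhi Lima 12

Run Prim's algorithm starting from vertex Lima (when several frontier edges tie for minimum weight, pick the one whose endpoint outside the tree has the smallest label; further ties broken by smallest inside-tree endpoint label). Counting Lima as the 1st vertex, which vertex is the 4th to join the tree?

Hanoi

Grow the tree from Lima using Prim:
Step 1: frontier [Lima Paris 2, Hanoi Lima 5, Lima Oslo 8, Delhi Lima 12, Lagos Lima 15] → take Lima Paris (2); add Paris.
Step 2: frontier [Hanoi Lima 5, Lima Oslo 8, Delhi Lima 12, Lagos Lima 15, Delhi Paris 5, Lagos Paris 13, Hanoi Paris 17] → take Delhi Paris (5); add Delhi.
Step 3: frontier [Delhi Oslo 6, Delhi Hanoi 14, Hanoi Lima 5, Lima Oslo 8, Lagos Lima 15, Lagos Paris 13, Hanoi Paris 17] → take Hanoi Lima (5); add Hanoi.
Step 4: frontier [Delhi Oslo 6, Hanoi Lagos 17, Hanoi Oslo 17, Lima Oslo 8, Lagos Lima 15, Lagos Paris 13] → take Delhi Oslo (6); add Oslo.
Step 5: frontier [Hanoi Lagos 17, Lagos Lima 15, Lagos Paris 13] → take Lagos Paris (13); add Lagos.
Vertex order: Lima, Paris, Delhi, Hanoi, Oslo, Lagos. The 4th vertex is Hanoi.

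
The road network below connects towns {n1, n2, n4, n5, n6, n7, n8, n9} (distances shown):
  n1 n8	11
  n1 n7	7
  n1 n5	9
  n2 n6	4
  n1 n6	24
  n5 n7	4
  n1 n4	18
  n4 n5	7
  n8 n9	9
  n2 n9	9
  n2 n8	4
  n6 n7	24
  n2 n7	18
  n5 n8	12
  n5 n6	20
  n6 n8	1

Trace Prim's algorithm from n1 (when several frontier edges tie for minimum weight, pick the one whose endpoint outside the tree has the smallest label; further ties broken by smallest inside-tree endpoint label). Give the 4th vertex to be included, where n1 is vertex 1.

n4

Prim's algorithm from n1:
Step 1: cheapest edge leaving the tree is n1 n7 (7); add n7.
Step 2: cheapest edge leaving the tree is n5 n7 (4); add n5.
Step 3: cheapest edge leaving the tree is n4 n5 (7); add n4.
Step 4: cheapest edge leaving the tree is n1 n8 (11); add n8.
Step 5: cheapest edge leaving the tree is n6 n8 (1); add n6.
Step 6: cheapest edge leaving the tree is n2 n6 (4); add n2.
Step 7: cheapest edge leaving the tree is n2 n9 (9); add n9.
Vertex order: n1, n7, n5, n4, n8, n6, n2, n9. The 4th vertex is n4.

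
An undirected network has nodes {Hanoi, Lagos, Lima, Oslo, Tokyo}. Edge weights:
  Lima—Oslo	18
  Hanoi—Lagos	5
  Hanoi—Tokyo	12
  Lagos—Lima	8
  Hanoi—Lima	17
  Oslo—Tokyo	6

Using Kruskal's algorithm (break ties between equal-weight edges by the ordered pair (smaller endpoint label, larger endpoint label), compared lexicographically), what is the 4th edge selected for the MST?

Sort edges by weight, then run Kruskal:
Hanoi—Lagos (5): add — endpoints in different components.
Oslo—Tokyo (6): add — endpoints in different components.
Lagos—Lima (8): add — endpoints in different components.
Hanoi—Tokyo (12): add — endpoints in different components.
The 4th edge added is Hanoi—Tokyo.

Hanoi-Tokyo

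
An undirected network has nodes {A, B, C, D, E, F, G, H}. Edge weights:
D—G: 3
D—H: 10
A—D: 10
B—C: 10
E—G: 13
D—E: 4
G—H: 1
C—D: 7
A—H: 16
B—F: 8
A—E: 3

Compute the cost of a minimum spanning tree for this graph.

36

Kruskal's algorithm — process edges by increasing weight (ties by edge label):
G—H (1): add — endpoints in different components.
A—E (3): add — endpoints in different components.
D—G (3): add — endpoints in different components.
D—E (4): add — endpoints in different components.
C—D (7): add — endpoints in different components.
B—F (8): add — endpoints in different components.
A—D (10): skip — A and D already connected.
B—C (10): add — endpoints in different components.
MST edges: G—H, A—E, D—G, D—E, C—D, B—F, B—C; total weight 1+3+3+4+7+8+10 = 36.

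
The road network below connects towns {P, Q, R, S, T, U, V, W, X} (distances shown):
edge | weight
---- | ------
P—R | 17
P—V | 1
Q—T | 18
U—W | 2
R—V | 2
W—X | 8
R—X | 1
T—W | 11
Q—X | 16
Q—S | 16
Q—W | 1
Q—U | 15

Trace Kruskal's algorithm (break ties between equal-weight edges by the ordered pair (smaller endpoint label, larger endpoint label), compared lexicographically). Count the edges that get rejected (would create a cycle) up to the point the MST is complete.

Kruskal's algorithm — process edges by increasing weight (ties by edge label):
P—V (1): add — endpoints in different components.
Q—W (1): add — endpoints in different components.
R—X (1): add — endpoints in different components.
R—V (2): add — endpoints in different components.
U—W (2): add — endpoints in different components.
W—X (8): add — endpoints in different components.
T—W (11): add — endpoints in different components.
Q—U (15): skip — Q and U already connected.
Q—S (16): add — endpoints in different components.
Edges rejected before the tree was complete: 1.

1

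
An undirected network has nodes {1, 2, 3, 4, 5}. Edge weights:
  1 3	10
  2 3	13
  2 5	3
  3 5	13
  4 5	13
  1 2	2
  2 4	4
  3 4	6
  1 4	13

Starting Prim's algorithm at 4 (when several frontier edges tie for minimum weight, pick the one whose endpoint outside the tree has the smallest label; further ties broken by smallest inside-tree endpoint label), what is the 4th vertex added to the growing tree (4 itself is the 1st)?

5

Grow the tree from 4 using Prim:
Step 1: frontier [2 4 4, 3 4 6, 1 4 13, 4 5 13] → take 2 4 (4); add 2.
Step 2: frontier [1 2 2, 2 5 3, 2 3 13, 3 4 6, 1 4 13, 4 5 13] → take 1 2 (2); add 1.
Step 3: frontier [1 3 10, 2 5 3, 2 3 13, 3 4 6, 4 5 13] → take 2 5 (3); add 5.
Step 4: frontier [1 3 10, 2 3 13, 3 4 6, 3 5 13] → take 3 4 (6); add 3.
Vertex order: 4, 2, 1, 5, 3. The 4th vertex is 5.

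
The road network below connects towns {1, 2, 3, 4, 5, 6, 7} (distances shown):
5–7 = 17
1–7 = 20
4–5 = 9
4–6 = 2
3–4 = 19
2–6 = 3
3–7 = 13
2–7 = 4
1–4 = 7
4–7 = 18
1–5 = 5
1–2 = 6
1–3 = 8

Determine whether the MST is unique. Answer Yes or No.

Yes

Kruskal: consider edges lightest-first.
4–6 (2): add. Components now {1} {2} {3} {4,6} {5} {7}
2–6 (3): add. Components now {1} {2,4,6} {3} {5} {7}
2–7 (4): add. Components now {1} {2,4,6,7} {3} {5}
1–5 (5): add. Components now {1,5} {2,4,6,7} {3}
1–2 (6): add. Components now {1,2,4,5,6,7} {3}
1–4 (7): skip — 1 and 4 already connected.
1–3 (8): add. Components now {1,2,3,4,5,6,7}
Every non-tree edge has weight strictly greater than the heaviest edge on the tree path between its endpoints, so the MST is unique.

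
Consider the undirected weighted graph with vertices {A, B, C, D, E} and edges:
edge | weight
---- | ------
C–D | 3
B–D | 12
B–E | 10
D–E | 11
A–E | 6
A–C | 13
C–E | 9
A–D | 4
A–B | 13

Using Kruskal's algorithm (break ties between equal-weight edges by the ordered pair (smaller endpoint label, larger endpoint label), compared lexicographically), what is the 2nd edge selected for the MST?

Kruskal: consider edges lightest-first.
C–D (3): add — endpoints in different components.
A–D (4): add — endpoints in different components.
A–E (6): add — endpoints in different components.
C–E (9): skip — C and E already connected.
B–E (10): add — endpoints in different components.
The 2nd edge added is A–D.

A-D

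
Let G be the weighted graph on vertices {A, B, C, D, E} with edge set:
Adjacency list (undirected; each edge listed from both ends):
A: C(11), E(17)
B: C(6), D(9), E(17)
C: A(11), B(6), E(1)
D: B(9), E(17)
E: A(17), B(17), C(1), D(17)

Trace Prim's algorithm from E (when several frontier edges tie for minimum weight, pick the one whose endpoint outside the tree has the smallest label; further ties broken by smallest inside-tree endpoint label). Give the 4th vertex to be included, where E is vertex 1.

Grow the tree from E using Prim:
Step 1: frontier [C E 1, A E 17, B E 17, D E 17] → take C E (1); add C.
Step 2: frontier [B C 6, A C 11, A E 17, B E 17, D E 17] → take B C (6); add B.
Step 3: frontier [B D 9, A C 11, A E 17, D E 17] → take B D (9); add D.
Step 4: frontier [A C 11, A E 17] → take A C (11); add A.
Vertex order: E, C, B, D, A. The 4th vertex is D.

D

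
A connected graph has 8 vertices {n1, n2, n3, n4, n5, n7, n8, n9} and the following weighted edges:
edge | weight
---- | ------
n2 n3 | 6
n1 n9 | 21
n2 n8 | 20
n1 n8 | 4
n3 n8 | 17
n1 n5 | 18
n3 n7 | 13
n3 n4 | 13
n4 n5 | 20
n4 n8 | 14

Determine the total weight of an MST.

89

Kruskal: consider edges lightest-first.
n1 n8 (4): add — endpoints in different components.
n2 n3 (6): add — endpoints in different components.
n3 n4 (13): add — endpoints in different components.
n3 n7 (13): add — endpoints in different components.
n4 n8 (14): add — endpoints in different components.
n3 n8 (17): skip — n8 and n3 already connected.
n1 n5 (18): add — endpoints in different components.
n2 n8 (20): skip — n8 and n2 already connected.
n4 n5 (20): skip — n4 and n5 already connected.
n1 n9 (21): add — endpoints in different components.
MST edges: n1 n8, n2 n3, n3 n4, n3 n7, n4 n8, n1 n5, n1 n9; total weight 4+6+13+13+14+18+21 = 89.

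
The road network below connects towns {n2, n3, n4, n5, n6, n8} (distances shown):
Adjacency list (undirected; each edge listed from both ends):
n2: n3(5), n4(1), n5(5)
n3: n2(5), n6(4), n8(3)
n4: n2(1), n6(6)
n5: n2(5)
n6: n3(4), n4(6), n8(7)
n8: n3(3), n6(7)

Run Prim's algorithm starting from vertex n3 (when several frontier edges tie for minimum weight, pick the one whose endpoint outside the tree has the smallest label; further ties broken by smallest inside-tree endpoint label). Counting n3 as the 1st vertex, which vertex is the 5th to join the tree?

Prim's algorithm from n3:
Step 1: cheapest edge leaving the tree is n3-n8 (3); add n8.
Step 2: cheapest edge leaving the tree is n3-n6 (4); add n6.
Step 3: cheapest edge leaving the tree is n2-n3 (5); add n2.
Step 4: cheapest edge leaving the tree is n2-n4 (1); add n4.
Step 5: cheapest edge leaving the tree is n2-n5 (5); add n5.
Vertex order: n3, n8, n6, n2, n4, n5. The 5th vertex is n4.

n4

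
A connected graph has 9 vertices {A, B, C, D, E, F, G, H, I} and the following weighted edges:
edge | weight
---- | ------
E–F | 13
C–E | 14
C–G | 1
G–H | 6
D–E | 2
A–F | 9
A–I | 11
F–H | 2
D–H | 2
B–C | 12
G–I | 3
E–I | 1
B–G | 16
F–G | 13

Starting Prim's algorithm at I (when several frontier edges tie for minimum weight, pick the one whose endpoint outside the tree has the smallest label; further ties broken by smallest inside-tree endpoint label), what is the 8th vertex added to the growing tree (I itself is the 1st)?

Prim, starting at I.
Step 1: cheapest edge leaving the tree is E–I (1); add E.
Step 2: cheapest edge leaving the tree is D–E (2); add D.
Step 3: cheapest edge leaving the tree is D–H (2); add H.
Step 4: cheapest edge leaving the tree is F–H (2); add F.
Step 5: cheapest edge leaving the tree is G–I (3); add G.
Step 6: cheapest edge leaving the tree is C–G (1); add C.
Step 7: cheapest edge leaving the tree is A–F (9); add A.
Step 8: cheapest edge leaving the tree is B–C (12); add B.
Vertex order: I, E, D, H, F, G, C, A, B. The 8th vertex is A.

A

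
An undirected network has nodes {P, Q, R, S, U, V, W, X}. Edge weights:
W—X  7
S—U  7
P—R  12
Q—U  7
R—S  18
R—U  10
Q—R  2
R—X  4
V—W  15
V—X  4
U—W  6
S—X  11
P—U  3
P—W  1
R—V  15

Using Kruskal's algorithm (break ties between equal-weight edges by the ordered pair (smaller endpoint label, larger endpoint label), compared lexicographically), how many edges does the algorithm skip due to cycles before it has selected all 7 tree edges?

Kruskal's algorithm — process edges by increasing weight (ties by edge label):
P—W (1): add — endpoints in different components.
Q—R (2): add — endpoints in different components.
P—U (3): add — endpoints in different components.
R—X (4): add — endpoints in different components.
V—X (4): add — endpoints in different components.
U—W (6): skip — U and W already connected.
Q—U (7): add — endpoints in different components.
S—U (7): add — endpoints in different components.
Edges rejected before the tree was complete: 1.

1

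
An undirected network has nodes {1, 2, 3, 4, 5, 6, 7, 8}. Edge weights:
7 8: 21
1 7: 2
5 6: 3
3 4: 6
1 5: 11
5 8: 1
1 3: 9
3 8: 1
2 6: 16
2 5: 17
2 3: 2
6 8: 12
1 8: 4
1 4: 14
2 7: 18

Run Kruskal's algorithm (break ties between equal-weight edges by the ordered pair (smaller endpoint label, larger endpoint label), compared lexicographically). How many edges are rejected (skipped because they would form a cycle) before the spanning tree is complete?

0

Kruskal: consider edges lightest-first.
3 8 (1): add — endpoints in different components.
5 8 (1): add — endpoints in different components.
1 7 (2): add — endpoints in different components.
2 3 (2): add — endpoints in different components.
5 6 (3): add — endpoints in different components.
1 8 (4): add — endpoints in different components.
3 4 (6): add — endpoints in different components.
Edges rejected before the tree was complete: 0.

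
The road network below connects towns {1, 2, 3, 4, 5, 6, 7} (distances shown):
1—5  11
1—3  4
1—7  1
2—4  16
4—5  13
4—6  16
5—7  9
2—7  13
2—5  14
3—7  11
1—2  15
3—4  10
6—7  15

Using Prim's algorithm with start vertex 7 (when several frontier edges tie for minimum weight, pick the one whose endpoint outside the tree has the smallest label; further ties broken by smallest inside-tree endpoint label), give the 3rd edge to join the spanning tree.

Prim's algorithm from 7:
Step 1: cheapest edge leaving the tree is 1—7 (1); add 1.
Step 2: cheapest edge leaving the tree is 1—3 (4); add 3.
Step 3: cheapest edge leaving the tree is 5—7 (9); add 5.
Step 4: cheapest edge leaving the tree is 3—4 (10); add 4.
Step 5: cheapest edge leaving the tree is 2—7 (13); add 2.
Step 6: cheapest edge leaving the tree is 6—7 (15); add 6.
The 3rd edge added is 5—7.

5-7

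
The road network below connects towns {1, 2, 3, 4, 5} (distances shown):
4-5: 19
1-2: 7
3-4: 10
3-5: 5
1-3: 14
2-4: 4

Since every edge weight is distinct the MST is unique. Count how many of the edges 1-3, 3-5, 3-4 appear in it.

2

Kruskal's algorithm — process edges by increasing weight (ties by edge label):
2-4 (4): add — endpoints in different components.
3-5 (5): add — endpoints in different components.
1-2 (7): add — endpoints in different components.
3-4 (10): add — endpoints in different components.
MST edge set: {2-4, 3-5, 1-2, 3-4}.
Of the listed edges, {3-5, 3-4} are in the MST → 2.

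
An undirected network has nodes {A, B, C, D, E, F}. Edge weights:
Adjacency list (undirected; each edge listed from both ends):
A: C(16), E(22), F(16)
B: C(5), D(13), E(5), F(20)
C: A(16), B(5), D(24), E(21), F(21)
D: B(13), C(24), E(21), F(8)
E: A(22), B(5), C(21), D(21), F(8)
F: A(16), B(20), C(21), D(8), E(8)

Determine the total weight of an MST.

42

Kruskal's algorithm — process edges by increasing weight (ties by edge label):
B—C (5): add. Components now {A} {B,C} {D} {E} {F}
B—E (5): add. Components now {A} {B,C,E} {D} {F}
D—F (8): add. Components now {A} {B,C,E} {D,F}
E—F (8): add. Components now {A} {B,C,D,E,F}
B—D (13): skip — B and D already connected.
A—C (16): add. Components now {A,B,C,D,E,F}
MST edges: B—C, B—E, D—F, E—F, A—C; total weight 5+5+8+8+16 = 42.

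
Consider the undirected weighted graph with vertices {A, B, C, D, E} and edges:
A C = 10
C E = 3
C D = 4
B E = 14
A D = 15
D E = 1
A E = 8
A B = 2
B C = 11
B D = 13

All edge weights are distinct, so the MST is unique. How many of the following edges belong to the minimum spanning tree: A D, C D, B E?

0

Sort edges by weight, then run Kruskal:
D E (1): add — endpoints in different components.
A B (2): add — endpoints in different components.
C E (3): add — endpoints in different components.
C D (4): skip — C and D already connected.
A E (8): add — endpoints in different components.
MST edge set: {D E, A B, C E, A E}.
Of the listed edges, {} are in the MST → 0.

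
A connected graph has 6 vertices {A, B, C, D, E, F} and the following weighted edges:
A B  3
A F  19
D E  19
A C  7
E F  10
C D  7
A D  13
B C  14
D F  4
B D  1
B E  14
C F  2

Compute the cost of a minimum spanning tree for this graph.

Prim's algorithm from E:
Step 1: cheapest edge leaving the tree is E F (10); add F.
Step 2: cheapest edge leaving the tree is C F (2); add C.
Step 3: cheapest edge leaving the tree is D F (4); add D.
Step 4: cheapest edge leaving the tree is B D (1); add B.
Step 5: cheapest edge leaving the tree is A B (3); add A.
MST edges: E F, C F, D F, B D, A B; total weight 10+2+4+1+3 = 20.

20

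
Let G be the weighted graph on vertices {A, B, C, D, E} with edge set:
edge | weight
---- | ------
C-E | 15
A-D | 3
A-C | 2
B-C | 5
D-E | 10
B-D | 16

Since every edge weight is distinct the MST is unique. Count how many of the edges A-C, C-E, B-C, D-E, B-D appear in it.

Sort edges by weight, then run Kruskal:
A-C (2): add — endpoints in different components.
A-D (3): add — endpoints in different components.
B-C (5): add — endpoints in different components.
D-E (10): add — endpoints in different components.
MST edge set: {A-C, A-D, B-C, D-E}.
Of the listed edges, {A-C, B-C, D-E} are in the MST → 3.

3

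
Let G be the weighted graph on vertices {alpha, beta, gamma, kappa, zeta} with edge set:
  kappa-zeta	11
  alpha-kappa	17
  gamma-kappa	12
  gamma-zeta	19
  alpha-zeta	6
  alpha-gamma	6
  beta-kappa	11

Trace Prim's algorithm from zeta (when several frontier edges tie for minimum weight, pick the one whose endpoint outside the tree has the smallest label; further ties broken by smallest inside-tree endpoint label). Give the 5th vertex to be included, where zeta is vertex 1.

Prim's algorithm from zeta:
Step 1: frontier [alpha-zeta 6, kappa-zeta 11, gamma-zeta 19] → take alpha-zeta (6); add alpha.
Step 2: frontier [alpha-gamma 6, alpha-kappa 17, kappa-zeta 11, gamma-zeta 19] → take alpha-gamma (6); add gamma.
Step 3: frontier [alpha-kappa 17, gamma-kappa 12, kappa-zeta 11] → take kappa-zeta (11); add kappa.
Step 4: frontier [beta-kappa 11] → take beta-kappa (11); add beta.
Vertex order: zeta, alpha, gamma, kappa, beta. The 5th vertex is beta.

beta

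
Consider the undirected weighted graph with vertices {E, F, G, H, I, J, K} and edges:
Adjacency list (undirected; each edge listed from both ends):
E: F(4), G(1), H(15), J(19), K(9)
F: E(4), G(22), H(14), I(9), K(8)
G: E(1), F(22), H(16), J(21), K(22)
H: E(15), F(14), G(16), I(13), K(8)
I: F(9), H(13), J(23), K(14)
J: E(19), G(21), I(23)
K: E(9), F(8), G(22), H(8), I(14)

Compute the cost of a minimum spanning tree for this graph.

Prim, starting at G.
Step 1: cheapest edge leaving the tree is E G (1); add E.
Step 2: cheapest edge leaving the tree is E F (4); add F.
Step 3: cheapest edge leaving the tree is F K (8); add K.
Step 4: cheapest edge leaving the tree is H K (8); add H.
Step 5: cheapest edge leaving the tree is F I (9); add I.
Step 6: cheapest edge leaving the tree is E J (19); add J.
MST edges: E G, E F, F K, H K, F I, E J; total weight 1+4+8+8+9+19 = 49.

49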